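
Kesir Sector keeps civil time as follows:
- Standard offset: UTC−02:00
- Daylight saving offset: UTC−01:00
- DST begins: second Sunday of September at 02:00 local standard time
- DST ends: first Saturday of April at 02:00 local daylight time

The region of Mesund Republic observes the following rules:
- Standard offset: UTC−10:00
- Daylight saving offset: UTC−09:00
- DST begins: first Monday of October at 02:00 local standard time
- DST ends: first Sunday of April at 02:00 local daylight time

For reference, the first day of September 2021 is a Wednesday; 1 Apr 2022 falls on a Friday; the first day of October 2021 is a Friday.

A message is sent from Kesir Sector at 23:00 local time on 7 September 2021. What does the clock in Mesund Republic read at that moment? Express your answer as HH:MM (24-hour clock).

1 September 2021 is a Wednesday, so the first Sunday is September 5 and the second is September 12.
1 April 2022 is a Friday, so the first Saturday is April 2.
7 September 2021 is outside the daylight-saving period (12 September 2021 – 2 April 2022), so Kesir Sector is on standard time, UTC−02:00.
23:00 Kesir Sector + 2h = 01:00 UTC (rolling into the next day, 8 September 2021).
1 October 2021 is a Friday, so the first Monday is October 4.
1 April 2022 is a Friday, so the first Sunday is April 3.
At the standard offset (UTC−10:00), 01:00 UTC − 10h = 15:00 Mesund Republic standard time (rolling into the previous day, 7 September 2021).
The standard-time date in Mesund Republic, 7 September 2021, does not fall between 4 October 2021 and 3 April 2022, so daylight saving is not in effect and Mesund Republic is at UTC−10:00.
01:00 UTC − 10h = 15:00 Mesund Republic (rolling into the previous day, 7 September 2021).

15:00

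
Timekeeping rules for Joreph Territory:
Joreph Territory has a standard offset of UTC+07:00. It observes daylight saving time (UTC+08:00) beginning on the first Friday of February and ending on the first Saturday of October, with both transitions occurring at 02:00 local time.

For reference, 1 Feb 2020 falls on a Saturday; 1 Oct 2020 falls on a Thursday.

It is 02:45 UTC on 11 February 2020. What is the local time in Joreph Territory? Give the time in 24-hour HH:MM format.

10:45

1 February 2020 is a Saturday, so the first Friday is February 7.
1 October 2020 is a Thursday, so the first Saturday is October 3.
At the standard offset (UTC+07:00), 02:45 UTC + 7h = 09:45 Joreph Territory standard time.
The standard-time date in Joreph Territory, 11 February 2020, lies within the daylight-saving period (7 February – 3 October), so Joreph Territory is on daylight time, UTC+08:00.
02:45 UTC + 8h = 10:45 local.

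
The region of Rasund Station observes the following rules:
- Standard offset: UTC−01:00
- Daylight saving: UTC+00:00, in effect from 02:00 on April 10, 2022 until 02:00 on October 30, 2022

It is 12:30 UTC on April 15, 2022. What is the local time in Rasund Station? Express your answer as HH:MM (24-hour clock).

12:30

At the standard offset (UTC−01:00), 12:30 UTC − 1h = 11:30 Rasund Station standard time.
Daylight saving runs 10 April – 30 October; the standard-time date in Rasund Station, April 15, 2022, is inside that window, so Rasund Station is at UTC+00:00.
12:30 UTC + 0h = 12:30 local.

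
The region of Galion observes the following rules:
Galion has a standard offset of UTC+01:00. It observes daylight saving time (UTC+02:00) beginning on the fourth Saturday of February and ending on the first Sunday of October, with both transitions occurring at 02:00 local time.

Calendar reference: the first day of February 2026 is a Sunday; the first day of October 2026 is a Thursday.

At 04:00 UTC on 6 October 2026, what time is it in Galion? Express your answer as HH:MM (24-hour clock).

1 February 2026 is a Sunday, so the first Saturday is February 7 and the fourth is February 28.
1 October 2026 is a Thursday, so the first Sunday is October 4.
At the standard offset (UTC+01:00), 04:00 UTC + 1h = 05:00 Galion standard time.
The standard-time date in Galion, 6 October 2026, is outside the daylight-saving period (28 February – 4 October), so Galion is on standard time, UTC+01:00.
04:00 UTC + 1h = 05:00 local.

05:00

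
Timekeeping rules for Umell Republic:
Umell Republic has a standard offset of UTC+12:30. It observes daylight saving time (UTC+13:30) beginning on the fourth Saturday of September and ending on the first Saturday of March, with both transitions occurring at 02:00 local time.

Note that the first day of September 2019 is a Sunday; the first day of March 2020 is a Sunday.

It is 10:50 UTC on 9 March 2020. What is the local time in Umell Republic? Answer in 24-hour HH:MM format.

1 September 2019 is a Sunday, so the first Saturday is September 7 and the fourth is September 28.
1 March 2020 is a Sunday, so the first Saturday is March 7.
At the standard offset (UTC+12:30), 10:50 UTC + 12h30m = 23:20 Umell Republic standard time.
Daylight saving runs 28 September 2019 – 7 March 2020; the standard-time date in Umell Republic, 9 March 2020, is outside that window, so Umell Republic is on standard time at UTC+12:30.
10:50 UTC + 12h30m = 23:20 local.

23:20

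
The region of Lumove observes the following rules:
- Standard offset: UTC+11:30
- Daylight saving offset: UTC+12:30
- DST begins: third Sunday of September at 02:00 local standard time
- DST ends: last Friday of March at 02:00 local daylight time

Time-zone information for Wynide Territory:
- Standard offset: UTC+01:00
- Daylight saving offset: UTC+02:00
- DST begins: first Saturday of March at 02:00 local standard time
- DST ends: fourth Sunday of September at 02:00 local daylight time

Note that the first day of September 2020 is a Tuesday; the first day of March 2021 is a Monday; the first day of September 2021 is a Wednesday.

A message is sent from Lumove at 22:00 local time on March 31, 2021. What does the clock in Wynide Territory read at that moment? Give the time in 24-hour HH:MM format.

12:30

1 September 2020 is a Tuesday, so the first Sunday is September 6 and the third is September 20.
1 March 2021 is a Monday, so Fridays fall on 5, 12, 19, 26; the last is March 26.
Daylight saving runs 20 September 2020 – 26 March 2021; March 31, 2021 is outside that window, so Lumove is on standard time at UTC+11:30.
22:00 Lumove − 11h30m = 10:30 UTC.
1 March 2021 is a Monday, so the first Saturday is March 6.
1 September 2021 is a Wednesday, so the first Sunday is September 5 and the fourth is September 26.
At the standard offset (UTC+01:00), 10:30 UTC + 1h = 11:30 Wynide Territory standard time.
Daylight saving runs 6 March – 26 September; the standard-time date in Wynide Territory, March 31, 2021, is inside that window, so Wynide Territory is at UTC+02:00.
10:30 UTC + 2h = 12:30 Wynide Territory.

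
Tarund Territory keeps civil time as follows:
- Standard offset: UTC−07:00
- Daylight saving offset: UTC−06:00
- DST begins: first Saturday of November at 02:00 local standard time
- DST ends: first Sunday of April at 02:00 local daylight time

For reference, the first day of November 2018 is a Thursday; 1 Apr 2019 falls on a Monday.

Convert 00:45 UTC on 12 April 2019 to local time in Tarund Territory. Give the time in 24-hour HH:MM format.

1 November 2018 is a Thursday, so the first Saturday is November 3.
1 April 2019 is a Monday, so the first Sunday is April 7.
At the standard offset (UTC−07:00), 00:45 UTC − 7h = 17:45 Tarund Territory standard time (rolling into the previous day, 11 April 2019).
The standard-time date in Tarund Territory, 11 April 2019, is outside the daylight-saving period (3 November 2018 – 7 April 2019), so Tarund Territory is on standard time, UTC−07:00.
00:45 UTC − 7h = 17:45 local (rolling into the previous day, 11 April 2019).

17:45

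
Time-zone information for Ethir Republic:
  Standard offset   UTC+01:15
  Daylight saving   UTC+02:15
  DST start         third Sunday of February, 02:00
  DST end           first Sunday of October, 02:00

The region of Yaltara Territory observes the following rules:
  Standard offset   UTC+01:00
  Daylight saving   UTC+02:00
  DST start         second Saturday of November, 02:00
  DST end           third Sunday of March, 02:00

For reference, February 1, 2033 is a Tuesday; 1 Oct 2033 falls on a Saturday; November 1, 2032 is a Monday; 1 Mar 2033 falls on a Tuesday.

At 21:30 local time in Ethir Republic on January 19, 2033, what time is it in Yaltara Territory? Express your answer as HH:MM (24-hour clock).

1 February 2033 is a Tuesday, so the first Sunday is February 6 and the third is February 20.
1 October 2033 is a Saturday, so the first Sunday is October 2.
Daylight saving runs 20 February – 2 October; January 19, 2033 is outside that window, so Ethir Republic is on standard time at UTC+01:15.
21:30 Ethir Republic − 1h15m = 20:15 UTC.
1 November 2032 is a Monday, so the first Saturday is November 6 and the second is November 13.
1 March 2033 is a Tuesday, so the first Sunday is March 6 and the third is March 20.
At the standard offset (UTC+01:00), 20:15 UTC + 1h = 21:15 Yaltara Territory standard time.
Daylight saving runs 13 November 2032 – 20 March 2033; the standard-time date in Yaltara Territory, January 19, 2033, is inside that window, so Yaltara Territory is at UTC+02:00.
20:15 UTC + 2h = 22:15 Yaltara Territory.

22:15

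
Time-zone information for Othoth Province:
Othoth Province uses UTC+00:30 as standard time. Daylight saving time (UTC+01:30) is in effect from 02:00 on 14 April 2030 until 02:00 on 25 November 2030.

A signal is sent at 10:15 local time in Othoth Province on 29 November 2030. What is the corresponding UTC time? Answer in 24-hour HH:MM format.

09:45

Daylight saving runs 14 April – 25 November; 29 November 2030 is outside that window, so Othoth Province is on standard time at UTC+00:30.
10:15 local − 0h30m = 09:45 UTC.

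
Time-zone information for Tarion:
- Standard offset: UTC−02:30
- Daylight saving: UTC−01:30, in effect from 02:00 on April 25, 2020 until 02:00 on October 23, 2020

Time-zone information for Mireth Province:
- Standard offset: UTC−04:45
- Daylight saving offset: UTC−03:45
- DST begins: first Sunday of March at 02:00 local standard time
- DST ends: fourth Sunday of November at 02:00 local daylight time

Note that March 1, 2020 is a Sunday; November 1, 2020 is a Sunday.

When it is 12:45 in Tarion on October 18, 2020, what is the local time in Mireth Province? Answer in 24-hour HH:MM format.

10:30

October 18, 2020 lies within the daylight-saving period (25 April – 23 October), so Tarion is on daylight time, UTC−01:30.
12:45 Tarion + 1h30m = 14:15 UTC.
1 March 2020 is a Sunday, so the first Sunday is March 1.
1 November 2020 is a Sunday, so the first Sunday is November 1 and the fourth is November 22.
At the standard offset (UTC−04:45), 14:15 UTC − 4h45m = 09:30 Mireth Province standard time.
Daylight saving runs 1 March – 22 November; the standard-time date in Mireth Province, October 18, 2020, is inside that window, so Mireth Province is at UTC−03:45.
14:15 UTC − 3h45m = 10:30 Mireth Province.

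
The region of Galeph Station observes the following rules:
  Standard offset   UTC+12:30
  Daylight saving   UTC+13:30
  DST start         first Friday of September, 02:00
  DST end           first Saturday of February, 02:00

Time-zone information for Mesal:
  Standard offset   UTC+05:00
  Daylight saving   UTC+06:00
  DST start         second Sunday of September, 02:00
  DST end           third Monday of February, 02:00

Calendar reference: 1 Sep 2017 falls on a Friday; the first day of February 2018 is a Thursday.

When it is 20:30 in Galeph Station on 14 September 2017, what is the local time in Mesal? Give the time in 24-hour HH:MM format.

1 September 2017 is a Friday, so the first Friday is September 1.
1 February 2018 is a Thursday, so the first Saturday is February 3.
Daylight saving runs 1 September 2017 – 3 February 2018; 14 September 2017 is inside that window, so Galeph Station is at UTC+13:30.
20:30 Galeph Station − 13h30m = 07:00 UTC.
1 September 2017 is a Friday, so the first Sunday is September 3 and the second is September 10.
1 February 2018 is a Thursday, so the first Monday is February 5 and the third is February 19.
At the standard offset (UTC+05:00), 07:00 UTC + 5h = 12:00 Mesal standard time.
Daylight saving runs 10 September 2017 – 19 February 2018; the standard-time date in Mesal, 14 September 2017, is inside that window, so Mesal is at UTC+06:00.
07:00 UTC + 6h = 13:00 Mesal.

13:00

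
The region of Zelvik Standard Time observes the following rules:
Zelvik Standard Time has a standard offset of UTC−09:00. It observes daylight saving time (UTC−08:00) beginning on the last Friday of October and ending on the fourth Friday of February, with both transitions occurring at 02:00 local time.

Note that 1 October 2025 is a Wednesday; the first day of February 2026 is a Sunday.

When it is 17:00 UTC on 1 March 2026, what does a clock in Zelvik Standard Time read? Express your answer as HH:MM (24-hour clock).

1 October 2025 is a Wednesday, so Fridays fall on 3, 10, 17, 24, 31; the last is October 31.
1 February 2026 is a Sunday, so the first Friday is February 6 and the fourth is February 27.
At the standard offset (UTC−09:00), 17:00 UTC − 9h = 08:00 Zelvik Standard Time standard time.
Daylight saving runs 31 October 2025 – 27 February 2026; the standard-time date in Zelvik Standard Time, 1 March 2026, is outside that window, so Zelvik Standard Time is on standard time at UTC−09:00.
17:00 UTC − 9h = 08:00 local.

08:00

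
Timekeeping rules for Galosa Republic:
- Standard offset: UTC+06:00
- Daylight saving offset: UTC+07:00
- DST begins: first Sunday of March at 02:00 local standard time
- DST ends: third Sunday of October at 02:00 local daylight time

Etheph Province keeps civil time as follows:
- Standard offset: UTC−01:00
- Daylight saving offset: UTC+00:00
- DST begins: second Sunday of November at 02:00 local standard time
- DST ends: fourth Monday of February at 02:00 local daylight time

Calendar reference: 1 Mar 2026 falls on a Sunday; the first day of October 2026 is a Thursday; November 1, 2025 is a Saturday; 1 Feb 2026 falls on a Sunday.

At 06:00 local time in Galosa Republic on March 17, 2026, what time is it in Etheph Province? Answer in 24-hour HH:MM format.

1 March 2026 is a Sunday, so the first Sunday is March 1.
1 October 2026 is a Thursday, so the first Sunday is October 4 and the third is October 18.
March 17, 2026 falls between 1 March and 18 October, so daylight saving is in effect and Galosa Republic is at UTC+07:00.
06:00 Galosa Republic − 7h = 23:00 UTC (rolling into the previous day, 16 March 2026).
1 November 2025 is a Saturday, so the first Sunday is November 2 and the second is November 9.
1 February 2026 is a Sunday, so the first Monday is February 2 and the fourth is February 23.
At the standard offset (UTC−01:00), 23:00 UTC − 1h = 22:00 Etheph Province standard time.
The standard-time date in Etheph Province, March 16, 2026, does not fall between 9 November 2025 and 23 February 2026, so daylight saving is not in effect and Etheph Province is at UTC−01:00.
23:00 UTC − 1h = 22:00 Etheph Province.

22:00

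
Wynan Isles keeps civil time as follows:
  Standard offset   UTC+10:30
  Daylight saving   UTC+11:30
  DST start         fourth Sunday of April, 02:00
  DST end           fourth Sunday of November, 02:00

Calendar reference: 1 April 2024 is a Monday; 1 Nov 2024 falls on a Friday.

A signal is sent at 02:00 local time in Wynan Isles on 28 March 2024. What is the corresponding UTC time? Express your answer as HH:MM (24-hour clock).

1 April 2024 is a Monday, so the first Sunday is April 7 and the fourth is April 28.
1 November 2024 is a Friday, so the first Sunday is November 3 and the fourth is November 24.
Daylight saving runs 28 April – 24 November; 28 March 2024 is outside that window, so Wynan Isles is on standard time at UTC+10:30.
02:00 local − 10h30m = 15:30 UTC (rolling into the previous day, 27 March 2024).

15:30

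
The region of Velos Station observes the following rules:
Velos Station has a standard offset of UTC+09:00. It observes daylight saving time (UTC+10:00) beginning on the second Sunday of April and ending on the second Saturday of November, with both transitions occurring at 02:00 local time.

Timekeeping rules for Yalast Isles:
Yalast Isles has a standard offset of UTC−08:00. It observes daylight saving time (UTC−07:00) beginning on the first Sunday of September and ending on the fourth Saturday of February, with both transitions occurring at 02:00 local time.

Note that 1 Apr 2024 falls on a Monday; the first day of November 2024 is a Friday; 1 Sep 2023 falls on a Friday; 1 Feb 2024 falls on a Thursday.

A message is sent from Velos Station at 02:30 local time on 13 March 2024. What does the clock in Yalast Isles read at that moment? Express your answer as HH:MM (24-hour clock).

09:30

1 April 2024 is a Monday, so the first Sunday is April 7 and the second is April 14.
1 November 2024 is a Friday, so the first Saturday is November 2 and the second is November 9.
13 March 2024 is outside the daylight-saving period (14 April – 9 November), so Velos Station is on standard time, UTC+09:00.
02:30 Velos Station − 9h = 17:30 UTC (rolling into the previous day, 12 March 2024).
1 September 2023 is a Friday, so the first Sunday is September 3.
1 February 2024 is a Thursday, so the first Saturday is February 3 and the fourth is February 24.
At the standard offset (UTC−08:00), 17:30 UTC − 8h = 09:30 Yalast Isles standard time.
Daylight saving runs 3 September 2023 – 24 February 2024; the standard-time date in Yalast Isles, 12 March 2024, is outside that window, so Yalast Isles is on standard time at UTC−08:00.
17:30 UTC − 8h = 09:30 Yalast Isles.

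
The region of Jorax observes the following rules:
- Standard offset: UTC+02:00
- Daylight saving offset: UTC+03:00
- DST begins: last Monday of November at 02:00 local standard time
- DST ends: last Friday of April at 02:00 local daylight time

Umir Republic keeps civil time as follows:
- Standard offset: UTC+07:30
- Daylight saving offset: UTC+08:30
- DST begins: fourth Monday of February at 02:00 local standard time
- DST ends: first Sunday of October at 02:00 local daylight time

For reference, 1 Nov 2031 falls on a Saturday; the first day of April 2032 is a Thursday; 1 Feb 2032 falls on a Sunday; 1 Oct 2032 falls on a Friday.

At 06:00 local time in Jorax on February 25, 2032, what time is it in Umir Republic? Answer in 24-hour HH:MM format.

11:30

1 November 2031 is a Saturday, so Mondays fall on 3, 10, 17, 24; the last is November 24.
1 April 2032 is a Thursday, so Fridays fall on 2, 9, 16, 23, 30; the last is April 30.
February 25, 2032 lies within the daylight-saving period (24 November 2031 – 30 April 2032), so Jorax is on daylight time, UTC+03:00.
06:00 Jorax − 3h = 03:00 UTC.
1 February 2032 is a Sunday, so the first Monday is February 2 and the fourth is February 23.
1 October 2032 is a Friday, so the first Sunday is October 3.
At the standard offset (UTC+07:30), 03:00 UTC + 7h30m = 10:30 Umir Republic standard time.
The standard-time date in Umir Republic, February 25, 2032, lies within the daylight-saving period (23 February – 3 October), so Umir Republic is on daylight time, UTC+08:30.
03:00 UTC + 8h30m = 11:30 Umir Republic.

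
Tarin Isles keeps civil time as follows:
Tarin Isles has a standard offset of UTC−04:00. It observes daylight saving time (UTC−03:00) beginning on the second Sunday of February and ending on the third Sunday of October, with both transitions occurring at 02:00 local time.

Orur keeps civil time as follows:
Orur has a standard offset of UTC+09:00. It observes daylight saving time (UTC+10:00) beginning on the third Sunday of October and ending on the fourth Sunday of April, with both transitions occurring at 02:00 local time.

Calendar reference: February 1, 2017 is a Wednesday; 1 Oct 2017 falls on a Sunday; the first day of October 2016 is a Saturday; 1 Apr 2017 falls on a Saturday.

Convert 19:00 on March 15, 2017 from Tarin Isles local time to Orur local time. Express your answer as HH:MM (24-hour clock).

08:00

1 February 2017 is a Wednesday, so the first Sunday is February 5 and the second is February 12.
1 October 2017 is a Sunday, so the first Sunday is October 1 and the third is October 15.
March 15, 2017 lies within the daylight-saving period (12 February – 15 October), so Tarin Isles is on daylight time, UTC−03:00.
19:00 Tarin Isles + 3h = 22:00 UTC.
1 October 2016 is a Saturday, so the first Sunday is October 2 and the third is October 16.
1 April 2017 is a Saturday, so the first Sunday is April 2 and the fourth is April 23.
At the standard offset (UTC+09:00), 22:00 UTC + 9h = 07:00 Orur standard time (rolling into the next day, 16 March 2017).
The standard-time date in Orur, March 16, 2017, lies within the daylight-saving period (16 October 2016 – 23 April 2017), so Orur is on daylight time, UTC+10:00.
22:00 UTC + 10h = 08:00 Orur (rolling into the next day, 16 March 2017).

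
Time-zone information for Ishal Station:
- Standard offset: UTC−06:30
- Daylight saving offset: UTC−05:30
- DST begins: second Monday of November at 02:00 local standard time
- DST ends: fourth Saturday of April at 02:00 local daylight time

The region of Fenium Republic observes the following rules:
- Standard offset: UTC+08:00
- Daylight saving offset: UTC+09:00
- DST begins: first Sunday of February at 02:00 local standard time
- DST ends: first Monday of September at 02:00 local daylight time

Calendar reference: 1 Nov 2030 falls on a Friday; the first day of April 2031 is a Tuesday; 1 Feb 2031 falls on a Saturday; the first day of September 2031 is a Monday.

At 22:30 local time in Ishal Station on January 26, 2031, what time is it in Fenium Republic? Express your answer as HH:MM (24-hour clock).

1 November 2030 is a Friday, so the first Monday is November 4 and the second is November 11.
1 April 2031 is a Tuesday, so the first Saturday is April 5 and the fourth is April 26.
January 26, 2031 falls between 11 November 2030 and 26 April 2031, so daylight saving is in effect and Ishal Station is at UTC−05:30.
22:30 Ishal Station + 5h30m = 04:00 UTC (rolling into the next day, 27 January 2031).
1 February 2031 is a Saturday, so the first Sunday is February 2.
1 September 2031 is a Monday, so the first Monday is September 1.
At the standard offset (UTC+08:00), 04:00 UTC + 8h = 12:00 Fenium Republic standard time.
The standard-time date in Fenium Republic, January 27, 2031, does not fall between 2 February and 1 September, so daylight saving is not in effect and Fenium Republic is at UTC+08:00.
04:00 UTC + 8h = 12:00 Fenium Republic.

12:00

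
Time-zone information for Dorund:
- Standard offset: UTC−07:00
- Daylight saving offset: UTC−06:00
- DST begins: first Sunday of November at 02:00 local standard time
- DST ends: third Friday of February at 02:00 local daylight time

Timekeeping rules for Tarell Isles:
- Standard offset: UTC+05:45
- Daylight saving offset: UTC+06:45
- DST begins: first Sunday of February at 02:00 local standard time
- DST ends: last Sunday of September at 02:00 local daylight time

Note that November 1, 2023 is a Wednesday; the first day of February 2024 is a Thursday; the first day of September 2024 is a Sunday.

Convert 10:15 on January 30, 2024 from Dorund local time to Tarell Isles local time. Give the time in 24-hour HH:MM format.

22:00

1 November 2023 is a Wednesday, so the first Sunday is November 5.
1 February 2024 is a Thursday, so the first Friday is February 2 and the third is February 16.
January 30, 2024 lies within the daylight-saving period (5 November 2023 – 16 February 2024), so Dorund is on daylight time, UTC−06:00.
10:15 Dorund + 6h = 16:15 UTC.
1 February 2024 is a Thursday, so the first Sunday is February 4.
1 September 2024 is a Sunday, so Sundays fall on 1, 8, 15, 22, 29; the last is September 29.
At the standard offset (UTC+05:45), 16:15 UTC + 5h45m = 22:00 Tarell Isles standard time.
The standard-time date in Tarell Isles, January 30, 2024, is outside the daylight-saving period (4 February – 29 September), so Tarell Isles is on standard time, UTC+05:45.
16:15 UTC + 5h45m = 22:00 Tarell Isles.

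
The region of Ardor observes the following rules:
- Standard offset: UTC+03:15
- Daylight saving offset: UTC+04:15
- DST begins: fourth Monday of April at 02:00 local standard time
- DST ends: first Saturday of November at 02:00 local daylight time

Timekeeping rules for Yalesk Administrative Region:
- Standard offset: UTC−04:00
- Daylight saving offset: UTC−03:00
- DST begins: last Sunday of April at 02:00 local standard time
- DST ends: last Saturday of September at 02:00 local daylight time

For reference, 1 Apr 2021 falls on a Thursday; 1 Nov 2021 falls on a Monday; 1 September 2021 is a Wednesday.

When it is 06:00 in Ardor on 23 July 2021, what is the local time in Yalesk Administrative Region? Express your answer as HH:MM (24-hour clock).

22:45

1 April 2021 is a Thursday, so the first Monday is April 5 and the fourth is April 26.
1 November 2021 is a Monday, so the first Saturday is November 6.
Daylight saving runs 26 April – 6 November; 23 July 2021 is inside that window, so Ardor is at UTC+04:15.
06:00 Ardor − 4h15m = 01:45 UTC.
1 April 2021 is a Thursday, so Sundays fall on 4, 11, 18, 25; the last is April 25.
1 September 2021 is a Wednesday, so Saturdays fall on 4, 11, 18, 25; the last is September 25.
At the standard offset (UTC−04:00), 01:45 UTC − 4h = 21:45 Yalesk Administrative Region standard time (rolling into the previous day, 22 July 2021).
Daylight saving runs 25 April – 25 September; the standard-time date in Yalesk Administrative Region, 22 July 2021, is inside that window, so Yalesk Administrative Region is at UTC−03:00.
01:45 UTC − 3h = 22:45 Yalesk Administrative Region (rolling into the previous day, 22 July 2021).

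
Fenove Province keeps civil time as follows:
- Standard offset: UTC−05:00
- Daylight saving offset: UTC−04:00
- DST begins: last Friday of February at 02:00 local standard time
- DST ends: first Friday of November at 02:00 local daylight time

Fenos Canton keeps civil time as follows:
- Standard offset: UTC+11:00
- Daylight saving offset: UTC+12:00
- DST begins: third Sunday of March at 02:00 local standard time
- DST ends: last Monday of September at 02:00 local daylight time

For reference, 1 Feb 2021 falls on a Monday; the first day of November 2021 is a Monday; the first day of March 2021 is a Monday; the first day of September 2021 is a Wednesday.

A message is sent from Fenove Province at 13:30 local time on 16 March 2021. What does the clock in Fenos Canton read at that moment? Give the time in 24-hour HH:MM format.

1 February 2021 is a Monday, so Fridays fall on 5, 12, 19, 26; the last is February 26.
1 November 2021 is a Monday, so the first Friday is November 5.
16 March 2021 lies within the daylight-saving period (26 February – 5 November), so Fenove Province is on daylight time, UTC−04:00.
13:30 Fenove Province + 4h = 17:30 UTC.
1 March 2021 is a Monday, so the first Sunday is March 7 and the third is March 21.
1 September 2021 is a Wednesday, so Mondays fall on 6, 13, 20, 27; the last is September 27.
At the standard offset (UTC+11:00), 17:30 UTC + 11h = 04:30 Fenos Canton standard time (rolling into the next day, 17 March 2021).
Daylight saving runs 21 March – 27 September; the standard-time date in Fenos Canton, 17 March 2021, is outside that window, so Fenos Canton is on standard time at UTC+11:00.
17:30 UTC + 11h = 04:30 Fenos Canton (rolling into the next day, 17 March 2021).

04:30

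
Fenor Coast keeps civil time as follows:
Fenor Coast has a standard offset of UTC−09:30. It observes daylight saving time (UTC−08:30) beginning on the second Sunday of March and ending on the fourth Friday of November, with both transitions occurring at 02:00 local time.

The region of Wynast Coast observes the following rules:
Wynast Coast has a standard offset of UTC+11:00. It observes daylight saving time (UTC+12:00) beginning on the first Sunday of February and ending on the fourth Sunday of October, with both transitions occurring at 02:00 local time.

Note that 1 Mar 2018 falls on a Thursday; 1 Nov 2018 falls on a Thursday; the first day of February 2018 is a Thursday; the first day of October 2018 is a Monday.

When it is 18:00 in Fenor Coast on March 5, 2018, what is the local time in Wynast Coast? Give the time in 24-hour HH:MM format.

15:30

1 March 2018 is a Thursday, so the first Sunday is March 4 and the second is March 11.
1 November 2018 is a Thursday, so the first Friday is November 2 and the fourth is November 23.
March 5, 2018 is outside the daylight-saving period (11 March – 23 November), so Fenor Coast is on standard time, UTC−09:30.
18:00 Fenor Coast + 9h30m = 03:30 UTC (rolling into the next day, 6 March 2018).
1 February 2018 is a Thursday, so the first Sunday is February 4.
1 October 2018 is a Monday, so the first Sunday is October 7 and the fourth is October 28.
At the standard offset (UTC+11:00), 03:30 UTC + 11h = 14:30 Wynast Coast standard time.
The standard-time date in Wynast Coast, March 6, 2018, falls between 4 February and 28 October, so daylight saving is in effect and Wynast Coast is at UTC+12:00.
03:30 UTC + 12h = 15:30 Wynast Coast.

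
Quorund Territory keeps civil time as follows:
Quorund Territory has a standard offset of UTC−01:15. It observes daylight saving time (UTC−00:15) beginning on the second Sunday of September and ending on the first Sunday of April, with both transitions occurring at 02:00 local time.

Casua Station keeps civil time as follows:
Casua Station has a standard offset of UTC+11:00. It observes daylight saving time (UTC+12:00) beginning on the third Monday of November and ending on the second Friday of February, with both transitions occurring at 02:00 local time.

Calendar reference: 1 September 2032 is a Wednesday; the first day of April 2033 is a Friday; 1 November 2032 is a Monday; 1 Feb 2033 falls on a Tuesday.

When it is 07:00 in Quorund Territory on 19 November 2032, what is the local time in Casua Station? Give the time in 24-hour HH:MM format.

19:15

1 September 2032 is a Wednesday, so the first Sunday is September 5 and the second is September 12.
1 April 2033 is a Friday, so the first Sunday is April 3.
Daylight saving runs 12 September 2032 – 3 April 2033; 19 November 2032 is inside that window, so Quorund Territory is at UTC−00:15.
07:00 Quorund Territory + 0h15m = 07:15 UTC.
1 November 2032 is a Monday, so the first Monday is November 1 and the third is November 15.
1 February 2033 is a Tuesday, so the first Friday is February 4 and the second is February 11.
At the standard offset (UTC+11:00), 07:15 UTC + 11h = 18:15 Casua Station standard time.
Daylight saving runs 15 November 2032 – 11 February 2033; the standard-time date in Casua Station, 19 November 2032, is inside that window, so Casua Station is at UTC+12:00.
07:15 UTC + 12h = 19:15 Casua Station.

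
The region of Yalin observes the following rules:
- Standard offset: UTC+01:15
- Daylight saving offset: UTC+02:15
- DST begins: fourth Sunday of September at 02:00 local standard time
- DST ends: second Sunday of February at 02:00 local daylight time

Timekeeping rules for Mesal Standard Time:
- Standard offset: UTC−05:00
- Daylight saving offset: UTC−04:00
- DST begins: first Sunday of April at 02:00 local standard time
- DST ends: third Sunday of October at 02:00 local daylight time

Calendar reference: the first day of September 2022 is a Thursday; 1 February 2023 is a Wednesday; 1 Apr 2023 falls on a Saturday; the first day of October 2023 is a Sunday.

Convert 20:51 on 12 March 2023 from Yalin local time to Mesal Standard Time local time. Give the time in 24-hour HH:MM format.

1 September 2022 is a Thursday, so the first Sunday is September 4 and the fourth is September 25.
1 February 2023 is a Wednesday, so the first Sunday is February 5 and the second is February 12.
Daylight saving runs 25 September 2022 – 12 February 2023; 12 March 2023 is outside that window, so Yalin is on standard time at UTC+01:15.
20:51 Yalin − 1h15m = 19:36 UTC.
1 April 2023 is a Saturday, so the first Sunday is April 2.
1 October 2023 is a Sunday, so the first Sunday is October 1 and the third is October 15.
At the standard offset (UTC−05:00), 19:36 UTC − 5h = 14:36 Mesal Standard Time standard time.
The standard-time date in Mesal Standard Time, 12 March 2023, does not fall between 2 April and 15 October, so daylight saving is not in effect and Mesal Standard Time is at UTC−05:00.
19:36 UTC − 5h = 14:36 Mesal Standard Time.

14:36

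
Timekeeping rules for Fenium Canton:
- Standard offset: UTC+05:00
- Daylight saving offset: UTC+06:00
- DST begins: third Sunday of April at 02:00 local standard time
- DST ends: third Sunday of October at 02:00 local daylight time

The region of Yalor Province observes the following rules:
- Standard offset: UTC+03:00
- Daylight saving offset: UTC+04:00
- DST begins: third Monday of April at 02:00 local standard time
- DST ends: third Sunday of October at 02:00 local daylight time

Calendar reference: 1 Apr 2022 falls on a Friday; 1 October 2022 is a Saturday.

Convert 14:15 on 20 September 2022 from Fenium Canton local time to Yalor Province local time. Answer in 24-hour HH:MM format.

12:15

1 April 2022 is a Friday, so the first Sunday is April 3 and the third is April 17.
1 October 2022 is a Saturday, so the first Sunday is October 2 and the third is October 16.
20 September 2022 lies within the daylight-saving period (17 April – 16 October), so Fenium Canton is on daylight time, UTC+06:00.
14:15 Fenium Canton − 6h = 08:15 UTC.
1 April 2022 is a Friday, so the first Monday is April 4 and the third is April 18.
1 October 2022 is a Saturday, so the first Sunday is October 2 and the third is October 16.
At the standard offset (UTC+03:00), 08:15 UTC + 3h = 11:15 Yalor Province standard time.
The standard-time date in Yalor Province, 20 September 2022, falls between 18 April and 16 October, so daylight saving is in effect and Yalor Province is at UTC+04:00.
08:15 UTC + 4h = 12:15 Yalor Province.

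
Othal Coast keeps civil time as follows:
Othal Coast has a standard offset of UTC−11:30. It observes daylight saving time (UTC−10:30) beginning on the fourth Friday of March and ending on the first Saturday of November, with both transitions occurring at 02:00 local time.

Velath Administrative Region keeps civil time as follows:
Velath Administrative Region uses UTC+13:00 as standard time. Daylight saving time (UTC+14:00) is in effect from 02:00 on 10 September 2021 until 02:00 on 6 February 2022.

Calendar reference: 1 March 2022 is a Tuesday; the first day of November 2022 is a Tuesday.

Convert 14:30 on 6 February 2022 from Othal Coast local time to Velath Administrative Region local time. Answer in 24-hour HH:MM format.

15:00

1 March 2022 is a Tuesday, so the first Friday is March 4 and the fourth is March 25.
1 November 2022 is a Tuesday, so the first Saturday is November 5.
Daylight saving runs 25 March – 5 November; 6 February 2022 is outside that window, so Othal Coast is on standard time at UTC−11:30.
14:30 Othal Coast + 11h30m = 02:00 UTC (rolling into the next day, 7 February 2022).
At the standard offset (UTC+13:00), 02:00 UTC + 13h = 15:00 Velath Administrative Region standard time.
The standard-time date in Velath Administrative Region, 7 February 2022, is outside the daylight-saving period (10 September 2021 – 6 February 2022), so Velath Administrative Region is on standard time, UTC+13:00.
02:00 UTC + 13h = 15:00 Velath Administrative Region.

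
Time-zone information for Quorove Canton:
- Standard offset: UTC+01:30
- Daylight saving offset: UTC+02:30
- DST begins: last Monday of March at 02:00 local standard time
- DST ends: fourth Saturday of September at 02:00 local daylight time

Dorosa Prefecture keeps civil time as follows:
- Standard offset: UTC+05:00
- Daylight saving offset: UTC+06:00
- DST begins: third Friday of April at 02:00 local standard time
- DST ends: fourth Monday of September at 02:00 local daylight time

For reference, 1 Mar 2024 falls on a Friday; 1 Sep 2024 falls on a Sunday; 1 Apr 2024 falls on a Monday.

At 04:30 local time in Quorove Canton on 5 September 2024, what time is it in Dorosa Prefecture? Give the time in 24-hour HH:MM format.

1 March 2024 is a Friday, so Mondays fall on 4, 11, 18, 25; the last is March 25.
1 September 2024 is a Sunday, so the first Saturday is September 7 and the fourth is September 28.
5 September 2024 lies within the daylight-saving period (25 March – 28 September), so Quorove Canton is on daylight time, UTC+02:30.
04:30 Quorove Canton − 2h30m = 02:00 UTC.
1 April 2024 is a Monday, so the first Friday is April 5 and the third is April 19.
1 September 2024 is a Sunday, so the first Monday is September 2 and the fourth is September 23.
At the standard offset (UTC+05:00), 02:00 UTC + 5h = 07:00 Dorosa Prefecture standard time.
Daylight saving runs 19 April – 23 September; the standard-time date in Dorosa Prefecture, 5 September 2024, is inside that window, so Dorosa Prefecture is at UTC+06:00.
02:00 UTC + 6h = 08:00 Dorosa Prefecture.

08:00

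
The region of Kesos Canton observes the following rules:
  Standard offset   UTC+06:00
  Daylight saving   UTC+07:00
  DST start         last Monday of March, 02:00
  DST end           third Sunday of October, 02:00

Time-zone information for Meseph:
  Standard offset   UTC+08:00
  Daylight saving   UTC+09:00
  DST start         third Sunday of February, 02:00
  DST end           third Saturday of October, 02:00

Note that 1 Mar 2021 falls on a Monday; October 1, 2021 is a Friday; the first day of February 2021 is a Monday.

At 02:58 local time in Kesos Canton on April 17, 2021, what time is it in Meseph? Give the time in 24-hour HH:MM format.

1 March 2021 is a Monday, so Mondays fall on 1, 8, 15, 22, 29; the last is March 29.
1 October 2021 is a Friday, so the first Sunday is October 3 and the third is October 17.
April 17, 2021 falls between 29 March and 17 October, so daylight saving is in effect and Kesos Canton is at UTC+07:00.
02:58 Kesos Canton − 7h = 19:58 UTC (rolling into the previous day, 16 April 2021).
1 February 2021 is a Monday, so the first Sunday is February 7 and the third is February 21.
1 October 2021 is a Friday, so the first Saturday is October 2 and the third is October 16.
At the standard offset (UTC+08:00), 19:58 UTC + 8h = 03:58 Meseph standard time (rolling into the next day, 17 April 2021).
The standard-time date in Meseph, April 17, 2021, lies within the daylight-saving period (21 February – 16 October), so Meseph is on daylight time, UTC+09:00.
19:58 UTC + 9h = 04:58 Meseph (rolling into the next day, 17 April 2021).

04:58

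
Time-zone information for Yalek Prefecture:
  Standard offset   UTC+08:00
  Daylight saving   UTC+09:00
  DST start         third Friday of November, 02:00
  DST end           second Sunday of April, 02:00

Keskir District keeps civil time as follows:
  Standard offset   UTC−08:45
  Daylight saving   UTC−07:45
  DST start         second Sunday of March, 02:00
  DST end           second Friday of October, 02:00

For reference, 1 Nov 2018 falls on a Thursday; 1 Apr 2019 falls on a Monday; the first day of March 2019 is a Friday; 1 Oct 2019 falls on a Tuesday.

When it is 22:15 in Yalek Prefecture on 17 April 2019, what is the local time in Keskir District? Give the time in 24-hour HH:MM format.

1 November 2018 is a Thursday, so the first Friday is November 2 and the third is November 16.
1 April 2019 is a Monday, so the first Sunday is April 7 and the second is April 14.
17 April 2019 is outside the daylight-saving period (16 November 2018 – 14 April 2019), so Yalek Prefecture is on standard time, UTC+08:00.
22:15 Yalek Prefecture − 8h = 14:15 UTC.
1 March 2019 is a Friday, so the first Sunday is March 3 and the second is March 10.
1 October 2019 is a Tuesday, so the first Friday is October 4 and the second is October 11.
At the standard offset (UTC−08:45), 14:15 UTC − 8h45m = 05:30 Keskir District standard time.
The standard-time date in Keskir District, 17 April 2019, falls between 10 March and 11 October, so daylight saving is in effect and Keskir District is at UTC−07:45.
14:15 UTC − 7h45m = 06:30 Keskir District.

06:30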